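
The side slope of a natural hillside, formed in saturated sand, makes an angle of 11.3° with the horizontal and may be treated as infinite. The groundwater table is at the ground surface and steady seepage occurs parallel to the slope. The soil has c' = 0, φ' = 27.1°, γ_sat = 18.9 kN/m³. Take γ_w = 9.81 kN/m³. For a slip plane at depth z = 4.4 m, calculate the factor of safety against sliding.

With seepage parallel to the slope and the water table at the surface, the effective normal stress on the slip plane uses the buoyant unit weight γ' = γ_sat − γ_w while the driving shear stress uses γ_sat:
FS = [c' + γ' z cos²β tanφ'] / [γ_sat z sinβ cosβ]
(For c' = 0 this reduces to FS = (γ'/γ_sat)·tanφ'/tanβ.)
γ' = 18.9 − 9.81 = 9.09 kN/m³
Numerator = 0.0 + 9.09·4.4·cos²11.3°·tan27.1° = 0.0 + 9.09·4.4·0.9616·0.5117 = 19.681 kPa
Denominator = 18.9·4.4·sin11.3°·cos11.3° = 18.9·4.4·0.1959·0.9806 = 15.979 kPa
FS = 19.681 / 15.979 = 1.232

FS = 1.23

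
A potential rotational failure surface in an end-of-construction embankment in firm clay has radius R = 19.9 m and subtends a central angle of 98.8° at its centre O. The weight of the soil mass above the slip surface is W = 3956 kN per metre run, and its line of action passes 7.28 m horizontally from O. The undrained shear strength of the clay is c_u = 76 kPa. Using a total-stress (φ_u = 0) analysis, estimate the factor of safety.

Taking moments about the centre O, the resisting moment is provided by the undrained shear strength acting along the arc:
Arc length L_a = R·θ = 19.9·(98.8°·π/180) = 19.9·1.7244 = 34.32 m
M_R = c_u·L_a·R = 76·34.32·19.9 = 51898.4 kN·m/m
M_D = W·d = 3956·7.28 = 28799.7 kN·m/m
FS = M_R / M_D = 51898.4 / 28799.7 = 1.802

FS = 1.80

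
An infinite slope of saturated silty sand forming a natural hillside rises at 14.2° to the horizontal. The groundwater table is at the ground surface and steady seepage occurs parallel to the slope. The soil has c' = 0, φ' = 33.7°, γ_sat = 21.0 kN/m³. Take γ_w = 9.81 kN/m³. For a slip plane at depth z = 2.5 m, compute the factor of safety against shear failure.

With seepage parallel to the slope and the water table at the surface, the effective normal stress on the slip plane uses the buoyant unit weight γ' = γ_sat − γ_w while the driving shear stress uses γ_sat:
FS = [c' + γ' z cos²β tanφ'] / [γ_sat z sinβ cosβ]
(For c' = 0 this reduces to FS = (γ'/γ_sat)·tanφ'/tanβ.)
γ' = 21.0 − 9.81 = 11.19 kN/m³
Numerator = 0.0 + 11.19·2.5·cos²14.2°·tan33.7° = 0.0 + 11.19·2.5·0.9398·0.6669 = 17.534 kPa
Denominator = 21.0·2.5·sin14.2°·cos14.2° = 21.0·2.5·0.2453·0.9694 = 12.485 kPa
FS = 17.534 / 12.485 = 1.404

FS = 1.40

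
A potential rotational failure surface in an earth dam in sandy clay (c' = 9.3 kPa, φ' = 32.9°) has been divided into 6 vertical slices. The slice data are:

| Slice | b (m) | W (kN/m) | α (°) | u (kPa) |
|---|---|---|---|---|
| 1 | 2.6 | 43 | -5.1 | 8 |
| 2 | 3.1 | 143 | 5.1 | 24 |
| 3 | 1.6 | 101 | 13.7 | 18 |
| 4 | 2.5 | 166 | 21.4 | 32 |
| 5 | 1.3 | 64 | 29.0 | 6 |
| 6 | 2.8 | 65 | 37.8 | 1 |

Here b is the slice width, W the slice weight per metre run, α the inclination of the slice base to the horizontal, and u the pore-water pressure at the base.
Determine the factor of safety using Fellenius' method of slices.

Ordinary method of slices: FS = Σ[c'·Δl_i + (W_i cosα_i − u_i·Δl_i)·tanφ'] / Σ W_i sinα_i, with Δl_i = b_i / cosα_i.
Slice 1: Δl = 2.6/cos(-5.1°) = 2.610 m; N'_1 = 43·cos(-5.1°) − 8·2.610 = 21.9; c'Δl = 24.28; W sinα = -3.8
Slice 2: Δl = 3.1/cos5.1° = 3.112 m; N'_2 = 143·cos5.1° − 24·3.112 = 67.7; c'Δl = 28.94; W sinα = 12.7
Slice 3: Δl = 1.6/cos13.7° = 1.647 m; N'_3 = 101·cos13.7° − 18·1.647 = 68.5; c'Δl = 15.32; W sinα = 23.9
Slice 4: Δl = 2.5/cos21.4° = 2.685 m; N'_4 = 166·cos21.4° − 32·2.685 = 68.6; c'Δl = 24.97; W sinα = 60.6
Slice 5: Δl = 1.3/cos29.0° = 1.486 m; N'_5 = 64·cos29.0° − 6·1.486 = 47.1; c'Δl = 13.82; W sinα = 31.0
Slice 6: Δl = 2.8/cos37.8° = 3.544 m; N'_6 = 65·cos37.8° − 1·3.544 = 47.8; c'Δl = 32.96; W sinα = 39.8
Σc'Δl = 140.3 kN/m; ΣN' = 321.7 kN/m; ΣW sinα = 164.2 kN/m
Resisting = 140.3 + 321.7·tan32.9° = 140.3 + 208.1 = 348.4 kN/m
FS = 348.4 / 164.2 = 2.121

FS = 2.12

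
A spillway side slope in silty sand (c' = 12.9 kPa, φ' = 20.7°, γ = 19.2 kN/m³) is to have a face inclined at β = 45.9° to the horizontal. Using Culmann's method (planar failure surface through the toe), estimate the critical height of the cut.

Culmann's analysis gives the critical failure plane at α_cr = (β + φ')/2 = (45.9 + 20.7)/2 = 33.3°, and the critical height
H_c = (4c'/γ) · sinβ cosφ' / [1 − cos(β − φ')]
    = (4·12.9/19.2) · sin45.9°·cos20.7° / [1 − cos(25.2°)]
    = 2.688 · 0.7181·0.9354 / [1 − 0.9048]
    = 2.688 · 0.6718 / 0.0952
    = 18.97 m

H_c = 18.97 m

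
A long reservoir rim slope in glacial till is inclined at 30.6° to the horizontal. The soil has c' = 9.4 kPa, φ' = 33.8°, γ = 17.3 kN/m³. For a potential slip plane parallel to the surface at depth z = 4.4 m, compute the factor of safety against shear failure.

For an infinite slope with a slip plane parallel to the surface (no pore pressure): FS = [c' + γz cos²β tanφ'] / [γz sinβ cosβ].
γz = 17.3·4.4 = 76.12 kN/m²
Numerator = 9.4 + 76.12·cos²30.6°·tan33.8° = 9.4 + 76.12·0.7409·0.6694 = 47.154 kPa
Denominator = 76.12·sin30.6°·cos30.6° = 76.12·0.5090·0.8607 = 33.352 kPa
FS = 47.154 / 33.352 = 1.414

FS = 1.41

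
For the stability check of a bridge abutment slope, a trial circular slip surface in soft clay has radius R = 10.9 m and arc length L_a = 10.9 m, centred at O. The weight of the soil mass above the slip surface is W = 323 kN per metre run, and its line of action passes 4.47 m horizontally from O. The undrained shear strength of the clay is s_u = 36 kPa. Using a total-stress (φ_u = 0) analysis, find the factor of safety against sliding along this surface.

Taking moments about the centre O, the resisting moment is provided by the undrained shear strength acting along the arc:
M_R = s_u·L_a·R = 36·10.90·10.9 = 4277.2 kN·m/m
M_D = W·d = 323·4.47 = 1443.8 kN·m/m
FS = M_R / M_D = 4277.2 / 1443.8 = 2.962

FS = 2.96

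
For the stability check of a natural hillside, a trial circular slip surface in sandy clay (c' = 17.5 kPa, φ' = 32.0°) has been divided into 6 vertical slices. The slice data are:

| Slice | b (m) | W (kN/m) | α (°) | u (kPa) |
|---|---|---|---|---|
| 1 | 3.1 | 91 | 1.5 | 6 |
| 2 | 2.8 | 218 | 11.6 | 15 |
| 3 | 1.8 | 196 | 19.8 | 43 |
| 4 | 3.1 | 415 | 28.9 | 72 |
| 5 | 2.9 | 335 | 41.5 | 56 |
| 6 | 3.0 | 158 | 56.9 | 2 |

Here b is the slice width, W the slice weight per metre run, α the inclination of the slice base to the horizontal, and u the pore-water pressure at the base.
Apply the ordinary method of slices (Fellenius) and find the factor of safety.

FS = 1.07

Ordinary method of slices: FS = Σ[c'·Δl_i + (W_i cosα_i − u_i·Δl_i)·tanφ'] / Σ W_i sinα_i, with Δl_i = b_i / cosα_i.
Slice 1: Δl = 3.1/cos1.5° = 3.101 m; N'_1 = 91·cos1.5° − 6·3.101 = 72.4; c'Δl = 54.27; W sinα = 2.4
Slice 2: Δl = 2.8/cos11.6° = 2.858 m; N'_2 = 218·cos11.6° − 15·2.858 = 170.7; c'Δl = 50.02; W sinα = 43.8
Slice 3: Δl = 1.8/cos19.8° = 1.913 m; N'_3 = 196·cos19.8° − 43·1.913 = 102.1; c'Δl = 33.48; W sinα = 66.4
Slice 4: Δl = 3.1/cos28.9° = 3.541 m; N'_4 = 415·cos28.9° − 72·3.541 = 108.4; c'Δl = 61.97; W sinα = 200.6
Slice 5: Δl = 2.9/cos41.5° = 3.872 m; N'_5 = 335·cos41.5° − 56·3.872 = 34.1; c'Δl = 67.76; W sinα = 222.0
Slice 6: Δl = 3.0/cos56.9° = 5.493 m; N'_6 = 158·cos56.9° − 2·5.493 = 75.3; c'Δl = 96.14; W sinα = 132.4
Σc'Δl = 363.6 kN/m; ΣN' = 562.9 kN/m; ΣW sinα = 667.5 kN/m
Resisting = 363.6 + 562.9·tan32.0° = 363.6 + 351.7 = 715.4 kN/m
FS = 715.4 / 667.5 = 1.072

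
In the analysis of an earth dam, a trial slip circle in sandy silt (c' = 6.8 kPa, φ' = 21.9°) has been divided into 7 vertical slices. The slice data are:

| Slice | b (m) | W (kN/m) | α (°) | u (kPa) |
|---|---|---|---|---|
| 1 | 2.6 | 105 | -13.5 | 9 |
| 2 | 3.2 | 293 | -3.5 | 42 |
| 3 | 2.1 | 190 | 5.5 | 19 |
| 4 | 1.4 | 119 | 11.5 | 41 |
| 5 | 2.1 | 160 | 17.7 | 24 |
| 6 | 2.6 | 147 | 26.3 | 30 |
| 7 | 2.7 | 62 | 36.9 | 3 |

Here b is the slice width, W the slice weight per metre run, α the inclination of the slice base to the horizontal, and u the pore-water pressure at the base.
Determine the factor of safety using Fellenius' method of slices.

FS = 2.48

Ordinary method of slices: FS = Σ[c'·Δl_i + (W_i cosα_i − u_i·Δl_i)·tanφ'] / Σ W_i sinα_i, with Δl_i = b_i / cosα_i.
Slice 1: Δl = 2.6/cos(-13.5°) = 2.674 m; N'_1 = 105·cos(-13.5°) − 9·2.674 = 78.0; c'Δl = 18.18; W sinα = -24.5
Slice 2: Δl = 3.2/cos(-3.5°) = 3.206 m; N'_2 = 293·cos(-3.5°) − 42·3.206 = 157.8; c'Δl = 21.80; W sinα = -17.9
Slice 3: Δl = 2.1/cos5.5° = 2.110 m; N'_3 = 190·cos5.5° − 19·2.110 = 149.0; c'Δl = 14.35; W sinα = 18.2
Slice 4: Δl = 1.4/cos11.5° = 1.429 m; N'_4 = 119·cos11.5° − 41·1.429 = 58.0; c'Δl = 9.72; W sinα = 23.7
Slice 5: Δl = 2.1/cos17.7° = 2.204 m; N'_5 = 160·cos17.7° − 24·2.204 = 99.5; c'Δl = 14.99; W sinα = 48.6
Slice 6: Δl = 2.6/cos26.3° = 2.900 m; N'_6 = 147·cos26.3° − 30·2.900 = 44.8; c'Δl = 19.72; W sinα = 65.1
Slice 7: Δl = 2.7/cos36.9° = 3.376 m; N'_7 = 62·cos36.9° − 3·3.376 = 39.5; c'Δl = 22.96; W sinα = 37.2
Σc'Δl = 121.7 kN/m; ΣN' = 626.7 kN/m; ΣW sinα = 150.5 kN/m
Resisting = 121.7 + 626.7·tan21.9° = 121.7 + 251.9 = 373.6 kN/m
FS = 373.6 / 150.5 = 2.482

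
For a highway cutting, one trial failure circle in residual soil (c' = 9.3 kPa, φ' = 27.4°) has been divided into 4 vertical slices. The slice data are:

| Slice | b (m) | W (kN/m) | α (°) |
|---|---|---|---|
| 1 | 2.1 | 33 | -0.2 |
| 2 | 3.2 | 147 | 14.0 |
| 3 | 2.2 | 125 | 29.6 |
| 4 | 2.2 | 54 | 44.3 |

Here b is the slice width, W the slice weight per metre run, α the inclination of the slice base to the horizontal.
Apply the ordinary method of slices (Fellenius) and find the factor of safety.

FS = 2.00

Ordinary method of slices: FS = Σ[c'·Δl_i + (W_i cosα_i)·tanφ'] / Σ W_i sinα_i, with Δl_i = b_i / cosα_i.
Slice 1: Δl = 2.1/cos(-0.2°) = 2.100 m; N'_1 = 33·cos(-0.2°) = 33.0; c'Δl = 19.53; W sinα = -0.1
Slice 2: Δl = 3.2/cos14.0° = 3.298 m; N'_2 = 147·cos14.0° = 142.6; c'Δl = 30.67; W sinα = 35.6
Slice 3: Δl = 2.2/cos29.6° = 2.530 m; N'_3 = 125·cos29.6° = 108.7; c'Δl = 23.53; W sinα = 61.7
Slice 4: Δl = 2.2/cos44.3° = 3.074 m; N'_4 = 54·cos44.3° = 38.6; c'Δl = 28.59; W sinα = 37.7
Σc'Δl = 102.3 kN/m; ΣN' = 323.0 kN/m; ΣW sinα = 134.9 kN/m
Resisting = 102.3 + 323.0·tan27.4° = 102.3 + 167.4 = 269.7 kN/m
FS = 269.7 / 134.9 = 1.999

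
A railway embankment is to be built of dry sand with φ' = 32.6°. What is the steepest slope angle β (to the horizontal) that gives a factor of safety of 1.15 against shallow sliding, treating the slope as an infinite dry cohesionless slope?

β = 29.1°

For an infinite dry cohesionless slope FS = tanφ'/tanβ, so tanβ = tanφ' / FS.
tanβ = tan32.6° / 1.15 = 0.6395 / 1.15 = 0.5561
β = arctan(0.5561) = 29.08°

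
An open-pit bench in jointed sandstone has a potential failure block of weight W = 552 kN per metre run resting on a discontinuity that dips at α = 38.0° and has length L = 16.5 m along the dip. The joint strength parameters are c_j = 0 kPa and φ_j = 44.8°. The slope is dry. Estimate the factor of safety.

FS = 1.27

Resolving the block weight along and normal to the plane and applying the Mohr–Coulomb strength on the joint:
N' = W cosα = 552·cos38.0° = 435.0 kN/m
Driving force T = W sinα = 552·sin38.0° = 339.8 kN/m
Resisting force R = c_j·L + N'·tanφ_j = 0·16.5 + 435.0·tan44.8° = 0.0 + 432.0 = 432.0 kN/m
FS = R / T = 432.0 / 339.8 = 1.271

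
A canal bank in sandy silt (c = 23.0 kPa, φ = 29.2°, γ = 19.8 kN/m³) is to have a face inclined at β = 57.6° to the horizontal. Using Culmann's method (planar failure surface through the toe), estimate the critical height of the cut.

H_c = 28.45 m

Culmann's analysis gives the critical failure plane at α_cr = (β + φ)/2 = (57.6 + 29.2)/2 = 43.4°, and the critical height
H_c = (4c/γ) · sinβ cosφ / [1 − cos(β − φ)]
    = (4·23.0/19.8) · sin57.6°·cos29.2° / [1 − cos(28.4°)]
    = 4.646 · 0.8443·0.8729 / [1 − 0.8796]
    = 4.646 · 0.7370 / 0.1204
    = 28.45 m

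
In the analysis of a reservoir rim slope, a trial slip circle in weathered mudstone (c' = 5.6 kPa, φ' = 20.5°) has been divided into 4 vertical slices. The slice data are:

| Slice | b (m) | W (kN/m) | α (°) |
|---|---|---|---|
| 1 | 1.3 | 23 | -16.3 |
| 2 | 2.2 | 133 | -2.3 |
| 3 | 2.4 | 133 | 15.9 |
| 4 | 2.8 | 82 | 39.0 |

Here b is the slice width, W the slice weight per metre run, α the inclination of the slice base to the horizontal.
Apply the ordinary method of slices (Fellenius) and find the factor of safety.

FS = 2.41

Ordinary method of slices: FS = Σ[c'·Δl_i + (W_i cosα_i)·tanφ'] / Σ W_i sinα_i, with Δl_i = b_i / cosα_i.
Slice 1: Δl = 1.3/cos(-16.3°) = 1.354 m; N'_1 = 23·cos(-16.3°) = 22.1; c'Δl = 7.58; W sinα = -6.5
Slice 2: Δl = 2.2/cos(-2.3°) = 2.202 m; N'_2 = 133·cos(-2.3°) = 132.9; c'Δl = 12.33; W sinα = -5.3
Slice 3: Δl = 2.4/cos15.9° = 2.495 m; N'_3 = 133·cos15.9° = 127.9; c'Δl = 13.97; W sinα = 36.4
Slice 4: Δl = 2.8/cos39.0° = 3.603 m; N'_4 = 82·cos39.0° = 63.7; c'Δl = 20.18; W sinα = 51.6
Σc'Δl = 54.1 kN/m; ΣN' = 346.6 kN/m; ΣW sinα = 76.2 kN/m
Resisting = 54.1 + 346.6·tan20.5° = 54.1 + 129.6 = 183.7 kN/m
FS = 183.7 / 76.2 = 2.409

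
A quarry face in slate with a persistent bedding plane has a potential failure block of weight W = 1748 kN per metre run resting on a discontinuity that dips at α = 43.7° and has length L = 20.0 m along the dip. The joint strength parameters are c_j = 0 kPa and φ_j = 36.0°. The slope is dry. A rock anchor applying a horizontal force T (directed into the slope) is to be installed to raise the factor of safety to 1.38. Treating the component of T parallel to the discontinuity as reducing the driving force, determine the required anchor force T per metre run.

T = 499 kN/m

Resolving forces along and normal to the sliding plane, with the horizontal anchor force T adding T·sinα to the effective normal force and T·cosα acting up the plane against the driving force:
FS = [c_jL + (W cosα + T sinα) tanφ_j] / [W sinα − T cosα]
Without the anchor: N' = 1263.7 kN/m, driving T_d = 1207.7 kN/m, resisting R = 0·20.0 + 1263.7·tan36.0° = 918.2 kN/m, FS = 0.76.
Setting FS = 1.38 and solving for T:
1.38·(1207.7 − T cos43.7°) = 918.2 + T sin43.7°·tan36.0°
T·(sin43.7°·tan36.0° + 1.38·cos43.7°) = 1.38·1207.7 − 918.2
T·(0.6909·0.7265 + 1.38·0.7230) = 1666.6 − 918.2 = 748.4
T·1.4997 = 748.4
T = 499.1 kN/m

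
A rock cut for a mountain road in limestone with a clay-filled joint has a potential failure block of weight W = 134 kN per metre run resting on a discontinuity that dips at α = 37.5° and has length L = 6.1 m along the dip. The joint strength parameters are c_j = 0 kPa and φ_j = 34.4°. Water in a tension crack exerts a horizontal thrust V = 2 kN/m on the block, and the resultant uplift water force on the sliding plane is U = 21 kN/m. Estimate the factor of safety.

Resolving the block weight along and normal to the plane and applying the Mohr–Coulomb strength on the joint:
N' = W cosα − U − V sinα = 134·cos37.5° − 21 − 2·sin37.5° = 84.1 kN/m
Driving force T = W sinα + V cosα = 134·sin37.5° + 2·cos37.5° = 83.2 kN/m
Resisting force R = c_j·L + N'·tanφ_j = 0·6.1 + 84.1·tan34.4° = 0.0 + 57.6 = 57.6 kN/m
FS = R / T = 57.6 / 83.2 = 0.692

FS = 0.69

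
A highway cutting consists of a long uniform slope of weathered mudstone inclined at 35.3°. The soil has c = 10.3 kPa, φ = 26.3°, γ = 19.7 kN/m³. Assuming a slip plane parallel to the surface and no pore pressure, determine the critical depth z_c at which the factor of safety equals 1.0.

Setting FS = 1.00 in FS = [c + γz cos²β tanφ] / [γz sinβ cosβ] and solving for z:
z = c / [γ cosβ (FS·sinβ − cosβ·tanφ)]
  = 10.3 / [19.7·cos35.3°·(1.00·sin35.3° − cos35.3°·tan26.3°)]
  = 10.3 / [19.7·0.8161·(1.00·0.5779 − 0.8161·0.4942)]
  = 10.3 / 2.8056 = 3.671 m

z_c = 3.67 m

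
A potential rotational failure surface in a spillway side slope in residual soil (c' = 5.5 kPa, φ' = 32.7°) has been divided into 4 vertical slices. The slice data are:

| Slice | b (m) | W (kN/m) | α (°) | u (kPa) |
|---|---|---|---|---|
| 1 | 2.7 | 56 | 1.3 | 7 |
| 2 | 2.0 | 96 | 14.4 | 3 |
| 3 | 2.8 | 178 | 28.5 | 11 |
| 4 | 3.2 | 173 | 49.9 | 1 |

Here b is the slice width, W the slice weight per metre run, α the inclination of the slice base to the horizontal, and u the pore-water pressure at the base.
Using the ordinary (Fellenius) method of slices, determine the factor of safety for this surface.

FS = 1.22

Ordinary method of slices: FS = Σ[c'·Δl_i + (W_i cosα_i − u_i·Δl_i)·tanφ'] / Σ W_i sinα_i, with Δl_i = b_i / cosα_i.
Slice 1: Δl = 2.7/cos1.3° = 2.701 m; N'_1 = 56·cos1.3° − 7·2.701 = 37.1; c'Δl = 14.85; W sinα = 1.3
Slice 2: Δl = 2.0/cos14.4° = 2.065 m; N'_2 = 96·cos14.4° − 3·2.065 = 86.8; c'Δl = 11.36; W sinα = 23.9
Slice 3: Δl = 2.8/cos28.5° = 3.186 m; N'_3 = 178·cos28.5° − 11·3.186 = 121.4; c'Δl = 17.52; W sinα = 84.9
Slice 4: Δl = 3.2/cos49.9° = 4.968 m; N'_4 = 173·cos49.9° − 1·4.968 = 106.5; c'Δl = 27.32; W sinα = 132.3
Σc'Δl = 71.1 kN/m; ΣN' = 351.7 kN/m; ΣW sinα = 242.4 kN/m
Resisting = 71.1 + 351.7·tan32.7° = 71.1 + 225.8 = 296.9 kN/m
FS = 296.9 / 242.4 = 1.225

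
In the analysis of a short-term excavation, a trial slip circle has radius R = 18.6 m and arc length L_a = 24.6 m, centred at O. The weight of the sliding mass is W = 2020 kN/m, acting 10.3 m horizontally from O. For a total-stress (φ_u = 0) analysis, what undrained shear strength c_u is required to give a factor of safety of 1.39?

FS = c_u·L_a·R / (W·d), so c_u = FS·W·d / (L_a·R).
c_u = 1.39·2020·10.3 / (24.60·18.6) = 28920.3 / 457.56 = 63.21 kPa

c_u = 63.2 kPa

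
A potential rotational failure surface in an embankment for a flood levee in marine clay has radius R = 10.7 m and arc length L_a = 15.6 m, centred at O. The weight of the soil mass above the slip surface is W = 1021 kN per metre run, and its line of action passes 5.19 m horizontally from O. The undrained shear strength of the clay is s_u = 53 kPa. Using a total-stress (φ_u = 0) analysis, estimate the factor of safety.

FS = 1.67

Taking moments about the centre O, the resisting moment is provided by the undrained shear strength acting along the arc:
M_R = s_u·L_a·R = 53·15.60·10.7 = 8846.8 kN·m/m
M_D = W·d = 1021·5.19 = 5299.0 kN·m/m
FS = M_R / M_D = 8846.8 / 5299.0 = 1.670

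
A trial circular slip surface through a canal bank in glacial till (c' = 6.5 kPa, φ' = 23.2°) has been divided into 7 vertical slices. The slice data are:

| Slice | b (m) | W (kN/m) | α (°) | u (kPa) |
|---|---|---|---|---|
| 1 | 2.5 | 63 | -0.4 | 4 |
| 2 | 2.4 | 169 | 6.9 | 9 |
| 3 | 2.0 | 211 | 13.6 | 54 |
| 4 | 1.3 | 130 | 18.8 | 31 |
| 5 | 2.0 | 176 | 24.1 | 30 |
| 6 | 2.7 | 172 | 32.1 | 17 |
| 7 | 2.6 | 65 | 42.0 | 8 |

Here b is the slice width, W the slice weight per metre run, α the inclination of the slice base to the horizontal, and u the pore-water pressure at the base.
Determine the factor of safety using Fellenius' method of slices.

FS = 1.13

Ordinary method of slices: FS = Σ[c'·Δl_i + (W_i cosα_i − u_i·Δl_i)·tanφ'] / Σ W_i sinα_i, with Δl_i = b_i / cosα_i.
Slice 1: Δl = 2.5/cos(-0.4°) = 2.500 m; N'_1 = 63·cos(-0.4°) − 4·2.500 = 53.0; c'Δl = 16.25; W sinα = -0.4
Slice 2: Δl = 2.4/cos6.9° = 2.418 m; N'_2 = 169·cos6.9° − 9·2.418 = 146.0; c'Δl = 15.71; W sinα = 20.3
Slice 3: Δl = 2.0/cos13.6° = 2.058 m; N'_3 = 211·cos13.6° − 54·2.058 = 94.0; c'Δl = 13.38; W sinα = 49.6
Slice 4: Δl = 1.3/cos18.8° = 1.373 m; N'_4 = 130·cos18.8° − 31·1.373 = 80.5; c'Δl = 8.93; W sinα = 41.9
Slice 5: Δl = 2.0/cos24.1° = 2.191 m; N'_5 = 176·cos24.1° − 30·2.191 = 94.9; c'Δl = 14.24; W sinα = 71.9
Slice 6: Δl = 2.7/cos32.1° = 3.187 m; N'_6 = 172·cos32.1° − 17·3.187 = 91.5; c'Δl = 20.72; W sinα = 91.4
Slice 7: Δl = 2.6/cos42.0° = 3.499 m; N'_7 = 65·cos42.0° − 8·3.499 = 20.3; c'Δl = 22.74; W sinα = 43.5
Σc'Δl = 112.0 kN/m; ΣN' = 580.2 kN/m; ΣW sinα = 318.1 kN/m
Resisting = 112.0 + 580.2·tan23.2° = 112.0 + 248.7 = 360.7 kN/m
FS = 360.7 / 318.1 = 1.134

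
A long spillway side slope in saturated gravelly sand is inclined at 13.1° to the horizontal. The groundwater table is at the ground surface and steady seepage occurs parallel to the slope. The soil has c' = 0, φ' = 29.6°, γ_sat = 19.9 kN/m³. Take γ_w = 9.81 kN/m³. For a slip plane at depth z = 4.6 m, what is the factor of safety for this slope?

With seepage parallel to the slope and the water table at the surface, the effective normal stress on the slip plane uses the buoyant unit weight γ' = γ_sat − γ_w while the driving shear stress uses γ_sat:
FS = [c' + γ' z cos²β tanφ'] / [γ_sat z sinβ cosβ]
(For c' = 0 this reduces to FS = (γ'/γ_sat)·tanφ'/tanβ.)
γ' = 19.9 − 9.81 = 10.09 kN/m³
Numerator = 0.0 + 10.09·4.6·cos²13.1°·tan29.6° = 0.0 + 10.09·4.6·0.9486·0.5681 = 25.012 kPa
Denominator = 19.9·4.6·sin13.1°·cos13.1° = 19.9·4.6·0.2267·0.9740 = 20.208 kPa
FS = 25.012 / 20.208 = 1.238

FS = 1.24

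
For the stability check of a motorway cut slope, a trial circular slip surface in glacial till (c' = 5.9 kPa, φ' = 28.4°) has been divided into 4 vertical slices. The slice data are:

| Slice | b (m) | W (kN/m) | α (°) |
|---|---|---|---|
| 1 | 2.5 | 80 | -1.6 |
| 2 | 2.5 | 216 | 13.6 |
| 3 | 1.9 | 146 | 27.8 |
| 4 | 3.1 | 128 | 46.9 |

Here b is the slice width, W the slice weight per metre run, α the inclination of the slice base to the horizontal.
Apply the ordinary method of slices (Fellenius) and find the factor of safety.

Ordinary method of slices: FS = Σ[c'·Δl_i + (W_i cosα_i)·tanφ'] / Σ W_i sinα_i, with Δl_i = b_i / cosα_i.
Slice 1: Δl = 2.5/cos(-1.6°) = 2.501 m; N'_1 = 80·cos(-1.6°) = 80.0; c'Δl = 14.76; W sinα = -2.2
Slice 2: Δl = 2.5/cos13.6° = 2.572 m; N'_2 = 216·cos13.6° = 209.9; c'Δl = 15.18; W sinα = 50.8
Slice 3: Δl = 1.9/cos27.8° = 2.148 m; N'_3 = 146·cos27.8° = 129.1; c'Δl = 12.67; W sinα = 68.1
Slice 4: Δl = 3.1/cos46.9° = 4.537 m; N'_4 = 128·cos46.9° = 87.5; c'Δl = 26.77; W sinα = 93.5
Σc'Δl = 69.4 kN/m; ΣN' = 506.5 kN/m; ΣW sinα = 210.1 kN/m
Resisting = 69.4 + 506.5·tan28.4° = 69.4 + 273.9 = 343.2 kN/m
FS = 343.2 / 210.1 = 1.634

FS = 1.63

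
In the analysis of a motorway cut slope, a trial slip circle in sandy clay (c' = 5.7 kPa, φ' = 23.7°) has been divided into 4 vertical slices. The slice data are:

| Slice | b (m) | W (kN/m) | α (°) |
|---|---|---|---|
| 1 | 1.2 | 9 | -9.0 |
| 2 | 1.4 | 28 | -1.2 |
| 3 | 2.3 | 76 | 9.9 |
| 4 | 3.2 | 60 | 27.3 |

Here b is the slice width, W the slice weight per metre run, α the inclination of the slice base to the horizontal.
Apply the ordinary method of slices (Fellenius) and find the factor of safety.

Ordinary method of slices: FS = Σ[c'·Δl_i + (W_i cosα_i)·tanφ'] / Σ W_i sinα_i, with Δl_i = b_i / cosα_i.
Slice 1: Δl = 1.2/cos(-9.0°) = 1.215 m; N'_1 = 9·cos(-9.0°) = 8.9; c'Δl = 6.93; W sinα = -1.4
Slice 2: Δl = 1.4/cos(-1.2°) = 1.400 m; N'_2 = 28·cos(-1.2°) = 28.0; c'Δl = 7.98; W sinα = -0.6
Slice 3: Δl = 2.3/cos9.9° = 2.335 m; N'_3 = 76·cos9.9° = 74.9; c'Δl = 13.31; W sinα = 13.1
Slice 4: Δl = 3.2/cos27.3° = 3.601 m; N'_4 = 60·cos27.3° = 53.3; c'Δl = 20.53; W sinα = 27.5
Σc'Δl = 48.7 kN/m; ΣN' = 165.1 kN/m; ΣW sinα = 38.6 kN/m
Resisting = 48.7 + 165.1·tan23.7° = 48.7 + 72.5 = 121.2 kN/m
FS = 121.2 / 38.6 = 3.141

FS = 3.14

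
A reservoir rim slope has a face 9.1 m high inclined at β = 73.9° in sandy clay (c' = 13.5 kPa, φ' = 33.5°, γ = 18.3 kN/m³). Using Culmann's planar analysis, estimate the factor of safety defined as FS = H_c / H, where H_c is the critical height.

H_c = (4c'/γ) · sinβ cosφ' / [1 − cos(β − φ')]
    = (4·13.5/18.3) · sin73.9°·cos33.5° / [1 − cos40.4°]
    = 2.951 · 0.8012 / 0.2385 = 9.91 m
FS = H_c / H = 9.91 / 9.1 = 1.089

FS = 1.09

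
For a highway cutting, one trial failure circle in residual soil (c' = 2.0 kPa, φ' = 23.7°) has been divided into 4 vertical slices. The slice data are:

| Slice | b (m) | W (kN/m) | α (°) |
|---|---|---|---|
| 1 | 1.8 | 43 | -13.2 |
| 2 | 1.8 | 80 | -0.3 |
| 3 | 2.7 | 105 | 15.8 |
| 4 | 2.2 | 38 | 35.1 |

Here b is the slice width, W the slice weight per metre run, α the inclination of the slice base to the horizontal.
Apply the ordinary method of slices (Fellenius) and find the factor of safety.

FS = 3.23

Ordinary method of slices: FS = Σ[c'·Δl_i + (W_i cosα_i)·tanφ'] / Σ W_i sinα_i, with Δl_i = b_i / cosα_i.
Slice 1: Δl = 1.8/cos(-13.2°) = 1.849 m; N'_1 = 43·cos(-13.2°) = 41.9; c'Δl = 3.70; W sinα = -9.8
Slice 2: Δl = 1.8/cos(-0.3°) = 1.800 m; N'_2 = 80·cos(-0.3°) = 80.0; c'Δl = 3.60; W sinα = -0.4
Slice 3: Δl = 2.7/cos15.8° = 2.806 m; N'_3 = 105·cos15.8° = 101.0; c'Δl = 5.61; W sinα = 28.6
Slice 4: Δl = 2.2/cos35.1° = 2.689 m; N'_4 = 38·cos35.1° = 31.1; c'Δl = 5.38; W sinα = 21.9
Σc'Δl = 18.3 kN/m; ΣN' = 254.0 kN/m; ΣW sinα = 40.2 kN/m
Resisting = 18.3 + 254.0·tan23.7° = 18.3 + 111.5 = 129.8 kN/m
FS = 129.8 / 40.2 = 3.228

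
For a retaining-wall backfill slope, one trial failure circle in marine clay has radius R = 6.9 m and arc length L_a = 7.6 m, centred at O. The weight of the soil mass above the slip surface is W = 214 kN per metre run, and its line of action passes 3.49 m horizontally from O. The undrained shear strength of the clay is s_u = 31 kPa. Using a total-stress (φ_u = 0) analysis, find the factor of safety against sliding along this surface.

Taking moments about the centre O, the resisting moment is provided by the undrained shear strength acting along the arc:
M_R = s_u·L_a·R = 31·7.60·6.9 = 1625.6 kN·m/m
M_D = W·d = 214·3.49 = 746.9 kN·m/m
FS = M_R / M_D = 1625.6 / 746.9 = 2.177

FS = 2.18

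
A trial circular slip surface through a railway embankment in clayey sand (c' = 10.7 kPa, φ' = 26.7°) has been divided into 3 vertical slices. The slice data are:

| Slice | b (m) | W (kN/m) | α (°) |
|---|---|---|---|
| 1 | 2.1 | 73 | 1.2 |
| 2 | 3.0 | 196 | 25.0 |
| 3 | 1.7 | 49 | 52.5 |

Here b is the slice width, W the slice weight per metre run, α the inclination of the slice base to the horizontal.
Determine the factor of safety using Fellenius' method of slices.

FS = 1.86

Ordinary method of slices: FS = Σ[c'·Δl_i + (W_i cosα_i)·tanφ'] / Σ W_i sinα_i, with Δl_i = b_i / cosα_i.
Slice 1: Δl = 2.1/cos1.2° = 2.100 m; N'_1 = 73·cos1.2° = 73.0; c'Δl = 22.47; W sinα = 1.5
Slice 2: Δl = 3.0/cos25.0° = 3.310 m; N'_2 = 196·cos25.0° = 177.6; c'Δl = 35.42; W sinα = 82.8
Slice 3: Δl = 1.7/cos52.5° = 2.793 m; N'_3 = 49·cos52.5° = 29.8; c'Δl = 29.88; W sinα = 38.9
Σc'Δl = 87.8 kN/m; ΣN' = 280.4 kN/m; ΣW sinα = 123.2 kN/m
Resisting = 87.8 + 280.4·tan26.7° = 87.8 + 141.1 = 228.8 kN/m
FS = 228.8 / 123.2 = 1.857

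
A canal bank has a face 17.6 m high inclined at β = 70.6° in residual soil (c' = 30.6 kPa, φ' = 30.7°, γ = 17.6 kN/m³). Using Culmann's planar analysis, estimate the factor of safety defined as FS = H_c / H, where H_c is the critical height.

H_c = (4c'/γ) · sinβ cosφ' / [1 − cos(β − φ')]
    = (4·30.6/17.6) · sin70.6°·cos30.7° / [1 − cos39.9°]
    = 6.955 · 0.8110 / 0.2328 = 24.22 m
FS = H_c / H = 24.22 / 17.6 = 1.376

FS = 1.38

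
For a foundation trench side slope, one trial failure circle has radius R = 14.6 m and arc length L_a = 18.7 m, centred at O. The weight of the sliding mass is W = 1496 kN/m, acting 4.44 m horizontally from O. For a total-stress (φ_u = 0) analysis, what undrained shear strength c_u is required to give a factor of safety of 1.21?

c_u = 29.4 kPa

FS = c_u·L_a·R / (W·d), so c_u = FS·W·d / (L_a·R).
c_u = 1.21·1496·4.44 / (18.70·14.6) = 8037.1 / 273.02 = 29.44 kPa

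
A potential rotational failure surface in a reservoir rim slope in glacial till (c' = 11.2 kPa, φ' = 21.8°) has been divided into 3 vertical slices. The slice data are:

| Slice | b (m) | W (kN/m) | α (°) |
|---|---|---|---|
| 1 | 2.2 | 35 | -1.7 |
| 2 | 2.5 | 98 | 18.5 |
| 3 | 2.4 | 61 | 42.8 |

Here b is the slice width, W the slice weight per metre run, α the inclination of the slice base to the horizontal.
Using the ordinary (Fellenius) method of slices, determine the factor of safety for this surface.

FS = 2.24

Ordinary method of slices: FS = Σ[c'·Δl_i + (W_i cosα_i)·tanφ'] / Σ W_i sinα_i, with Δl_i = b_i / cosα_i.
Slice 1: Δl = 2.2/cos(-1.7°) = 2.201 m; N'_1 = 35·cos(-1.7°) = 35.0; c'Δl = 24.65; W sinα = -1.0
Slice 2: Δl = 2.5/cos18.5° = 2.636 m; N'_2 = 98·cos18.5° = 92.9; c'Δl = 29.53; W sinα = 31.1
Slice 3: Δl = 2.4/cos42.8° = 3.271 m; N'_3 = 61·cos42.8° = 44.8; c'Δl = 36.63; W sinα = 41.4
Σc'Δl = 90.8 kN/m; ΣN' = 172.7 kN/m; ΣW sinα = 71.5 kN/m
Resisting = 90.8 + 172.7·tan21.8° = 90.8 + 69.1 = 159.9 kN/m
FS = 159.9 / 71.5 = 2.236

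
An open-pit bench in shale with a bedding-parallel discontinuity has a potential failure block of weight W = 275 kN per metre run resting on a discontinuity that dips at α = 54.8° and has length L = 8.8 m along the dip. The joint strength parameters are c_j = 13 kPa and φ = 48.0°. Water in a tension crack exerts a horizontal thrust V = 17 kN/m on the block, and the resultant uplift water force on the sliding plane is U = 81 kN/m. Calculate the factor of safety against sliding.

Resolving the block weight along and normal to the plane and applying the Mohr–Coulomb strength on the joint:
N' = W cosα − U − V sinα = 275·cos54.8° − 81 − 17·sin54.8° = 63.6 kN/m
Driving force T = W sinα + V cosα = 275·sin54.8° + 17·cos54.8° = 234.5 kN/m
Resisting force R = c_j·L + N'·tanφ = 13·8.8 + 63.6·tan48.0° = 114.4 + 70.7 = 185.1 kN/m
FS = R / T = 185.1 / 234.5 = 0.789

FS = 0.79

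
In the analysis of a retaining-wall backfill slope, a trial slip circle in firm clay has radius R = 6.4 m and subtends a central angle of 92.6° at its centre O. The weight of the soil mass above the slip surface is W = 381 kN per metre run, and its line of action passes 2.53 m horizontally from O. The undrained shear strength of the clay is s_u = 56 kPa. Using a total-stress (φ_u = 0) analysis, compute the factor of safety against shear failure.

FS = 3.85

Taking moments about the centre O, the resisting moment is provided by the undrained shear strength acting along the arc:
Arc length L_a = R·θ = 6.4·(92.6°·π/180) = 6.4·1.6162 = 10.34 m
M_R = s_u·L_a·R = 56·10.34·6.4 = 3707.1 kN·m/m
M_D = W·d = 381·2.53 = 963.9 kN·m/m
FS = M_R / M_D = 3707.1 / 963.9 = 3.846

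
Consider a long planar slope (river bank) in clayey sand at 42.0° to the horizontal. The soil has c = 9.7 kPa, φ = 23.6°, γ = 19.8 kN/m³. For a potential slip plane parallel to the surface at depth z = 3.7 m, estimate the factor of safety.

For an infinite slope with a slip plane parallel to the surface (no pore pressure): FS = [c + γz cos²β tanφ] / [γz sinβ cosβ].
γz = 19.8·3.7 = 73.26 kN/m²
Numerator = 9.7 + 73.26·cos²42.0°·tan23.6° = 9.7 + 73.26·0.5523·0.4369 = 27.376 kPa
Denominator = 73.26·sin42.0°·cos42.0° = 73.26·0.6691·0.7431 = 36.429 kPa
FS = 27.376 / 36.429 = 0.751

FS = 0.75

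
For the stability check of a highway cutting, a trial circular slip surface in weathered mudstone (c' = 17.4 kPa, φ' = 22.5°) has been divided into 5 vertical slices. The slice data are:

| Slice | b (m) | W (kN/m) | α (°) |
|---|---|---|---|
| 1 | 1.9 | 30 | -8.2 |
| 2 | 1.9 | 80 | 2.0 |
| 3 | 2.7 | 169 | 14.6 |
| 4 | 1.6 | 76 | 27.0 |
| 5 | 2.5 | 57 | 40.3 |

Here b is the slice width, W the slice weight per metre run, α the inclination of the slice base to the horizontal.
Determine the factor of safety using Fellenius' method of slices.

FS = 3.22

Ordinary method of slices: FS = Σ[c'·Δl_i + (W_i cosα_i)·tanφ'] / Σ W_i sinα_i, with Δl_i = b_i / cosα_i.
Slice 1: Δl = 1.9/cos(-8.2°) = 1.920 m; N'_1 = 30·cos(-8.2°) = 29.7; c'Δl = 33.40; W sinα = -4.3
Slice 2: Δl = 1.9/cos2.0° = 1.901 m; N'_2 = 80·cos2.0° = 80.0; c'Δl = 33.08; W sinα = 2.8
Slice 3: Δl = 2.7/cos14.6° = 2.790 m; N'_3 = 169·cos14.6° = 163.5; c'Δl = 48.55; W sinα = 42.6
Slice 4: Δl = 1.6/cos27.0° = 1.796 m; N'_4 = 76·cos27.0° = 67.7; c'Δl = 31.25; W sinα = 34.5
Slice 5: Δl = 2.5/cos40.3° = 3.278 m; N'_5 = 57·cos40.3° = 43.5; c'Δl = 57.04; W sinα = 36.9
Σc'Δl = 203.3 kN/m; ΣN' = 384.4 kN/m; ΣW sinα = 112.5 kN/m
Resisting = 203.3 + 384.4·tan22.5° = 203.3 + 159.2 = 362.5 kN/m
FS = 362.5 / 112.5 = 3.223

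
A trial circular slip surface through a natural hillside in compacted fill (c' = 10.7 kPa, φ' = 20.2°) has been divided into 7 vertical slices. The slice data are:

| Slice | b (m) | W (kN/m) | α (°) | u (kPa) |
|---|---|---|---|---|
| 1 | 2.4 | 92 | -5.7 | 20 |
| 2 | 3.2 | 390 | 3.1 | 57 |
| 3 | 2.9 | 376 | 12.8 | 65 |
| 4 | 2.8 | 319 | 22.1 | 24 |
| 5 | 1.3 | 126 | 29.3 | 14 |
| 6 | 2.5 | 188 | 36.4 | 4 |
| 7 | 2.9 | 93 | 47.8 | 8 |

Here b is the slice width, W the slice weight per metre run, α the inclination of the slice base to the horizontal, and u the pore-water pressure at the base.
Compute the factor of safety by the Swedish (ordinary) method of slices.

Ordinary method of slices: FS = Σ[c'·Δl_i + (W_i cosα_i − u_i·Δl_i)·tanφ'] / Σ W_i sinα_i, with Δl_i = b_i / cosα_i.
Slice 1: Δl = 2.4/cos(-5.7°) = 2.412 m; N'_1 = 92·cos(-5.7°) − 20·2.412 = 43.3; c'Δl = 25.81; W sinα = -9.1
Slice 2: Δl = 3.2/cos3.1° = 3.205 m; N'_2 = 390·cos3.1° − 57·3.205 = 206.8; c'Δl = 34.29; W sinα = 21.1
Slice 3: Δl = 2.9/cos12.8° = 2.974 m; N'_3 = 376·cos12.8° − 65·2.974 = 173.4; c'Δl = 31.82; W sinα = 83.3
Slice 4: Δl = 2.8/cos22.1° = 3.022 m; N'_4 = 319·cos22.1° − 24·3.022 = 223.0; c'Δl = 32.34; W sinα = 120.0
Slice 5: Δl = 1.3/cos29.3° = 1.491 m; N'_5 = 126·cos29.3° − 14·1.491 = 89.0; c'Δl = 15.95; W sinα = 61.7
Slice 6: Δl = 2.5/cos36.4° = 3.106 m; N'_6 = 188·cos36.4° − 4·3.106 = 138.9; c'Δl = 33.23; W sinα = 111.6
Slice 7: Δl = 2.9/cos47.8° = 4.317 m; N'_7 = 93·cos47.8° − 8·4.317 = 27.9; c'Δl = 46.19; W sinα = 68.9
Σc'Δl = 219.6 kN/m; ΣN' = 902.3 kN/m; ΣW sinα = 457.4 kN/m
Resisting = 219.6 + 902.3·tan20.2° = 219.6 + 332.0 = 551.6 kN/m
FS = 551.6 / 457.4 = 1.206

FS = 1.21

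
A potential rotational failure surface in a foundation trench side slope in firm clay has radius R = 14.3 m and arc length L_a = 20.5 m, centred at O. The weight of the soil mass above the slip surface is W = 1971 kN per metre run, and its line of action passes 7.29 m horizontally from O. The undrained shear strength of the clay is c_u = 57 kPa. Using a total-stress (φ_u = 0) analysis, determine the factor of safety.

Taking moments about the centre O, the resisting moment is provided by the undrained shear strength acting along the arc:
M_R = c_u·L_a·R = 57·20.50·14.3 = 16709.5 kN·m/m
M_D = W·d = 1971·7.29 = 14368.6 kN·m/m
FS = M_R / M_D = 16709.5 / 14368.6 = 1.163

FS = 1.16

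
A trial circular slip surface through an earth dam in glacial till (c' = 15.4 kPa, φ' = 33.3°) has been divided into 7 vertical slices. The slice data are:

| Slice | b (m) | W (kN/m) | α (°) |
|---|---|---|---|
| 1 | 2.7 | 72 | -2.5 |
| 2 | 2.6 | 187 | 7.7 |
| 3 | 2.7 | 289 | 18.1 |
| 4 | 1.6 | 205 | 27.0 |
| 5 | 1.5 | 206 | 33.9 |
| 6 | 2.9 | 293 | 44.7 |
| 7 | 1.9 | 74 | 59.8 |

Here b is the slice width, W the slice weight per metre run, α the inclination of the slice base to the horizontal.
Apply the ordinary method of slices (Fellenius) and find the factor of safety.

FS = 1.77

Ordinary method of slices: FS = Σ[c'·Δl_i + (W_i cosα_i)·tanφ'] / Σ W_i sinα_i, with Δl_i = b_i / cosα_i.
Slice 1: Δl = 2.7/cos(-2.5°) = 2.703 m; N'_1 = 72·cos(-2.5°) = 71.9; c'Δl = 41.62; W sinα = -3.1
Slice 2: Δl = 2.6/cos7.7° = 2.624 m; N'_2 = 187·cos7.7° = 185.3; c'Δl = 40.40; W sinα = 25.1
Slice 3: Δl = 2.7/cos18.1° = 2.841 m; N'_3 = 289·cos18.1° = 274.7; c'Δl = 43.74; W sinα = 89.8
Slice 4: Δl = 1.6/cos27.0° = 1.796 m; N'_4 = 205·cos27.0° = 182.7; c'Δl = 27.65; W sinα = 93.1
Slice 5: Δl = 1.5/cos33.9° = 1.807 m; N'_5 = 206·cos33.9° = 171.0; c'Δl = 27.83; W sinα = 114.9
Slice 6: Δl = 2.9/cos44.7° = 4.080 m; N'_6 = 293·cos44.7° = 208.3; c'Δl = 62.83; W sinα = 206.1
Slice 7: Δl = 1.9/cos59.8° = 3.777 m; N'_7 = 74·cos59.8° = 37.2; c'Δl = 58.17; W sinα = 64.0
Σc'Δl = 302.3 kN/m; ΣN' = 1131.1 kN/m; ΣW sinα = 589.7 kN/m
Resisting = 302.3 + 1131.1·tan33.3° = 302.3 + 743.0 = 1045.2 kN/m
FS = 1045.2 / 589.7 = 1.772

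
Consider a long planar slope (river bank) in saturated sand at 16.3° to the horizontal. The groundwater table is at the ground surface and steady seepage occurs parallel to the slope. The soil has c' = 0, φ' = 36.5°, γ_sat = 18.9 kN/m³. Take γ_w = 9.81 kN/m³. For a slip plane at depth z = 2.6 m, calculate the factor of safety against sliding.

FS = 1.22

With seepage parallel to the slope and the water table at the surface, the effective normal stress on the slip plane uses the buoyant unit weight γ' = γ_sat − γ_w while the driving shear stress uses γ_sat:
FS = [c' + γ' z cos²β tanφ'] / [γ_sat z sinβ cosβ]
(For c' = 0 this reduces to FS = (γ'/γ_sat)·tanφ'/tanβ.)
γ' = 18.9 − 9.81 = 9.09 kN/m³
Numerator = 0.0 + 9.09·2.6·cos²16.3°·tan36.5° = 0.0 + 9.09·2.6·0.9212·0.7400 = 16.111 kPa
Denominator = 18.9·2.6·sin16.3°·cos16.3° = 18.9·2.6·0.2807·0.9598 = 13.238 kPa
FS = 16.111 / 13.238 = 1.217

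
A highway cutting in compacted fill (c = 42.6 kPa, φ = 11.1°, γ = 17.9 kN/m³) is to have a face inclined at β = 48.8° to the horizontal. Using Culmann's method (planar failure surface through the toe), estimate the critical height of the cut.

H_c = 33.67 m

Culmann's analysis gives the critical failure plane at α_cr = (β + φ)/2 = (48.8 + 11.1)/2 = 29.9°, and the critical height
H_c = (4c/γ) · sinβ cosφ / [1 − cos(β − φ)]
    = (4·42.6/17.9) · sin48.8°·cos11.1° / [1 − cos(37.7°)]
    = 9.520 · 0.7524·0.9813 / [1 − 0.7912]
    = 9.520 · 0.7383 / 0.2088
    = 33.67 m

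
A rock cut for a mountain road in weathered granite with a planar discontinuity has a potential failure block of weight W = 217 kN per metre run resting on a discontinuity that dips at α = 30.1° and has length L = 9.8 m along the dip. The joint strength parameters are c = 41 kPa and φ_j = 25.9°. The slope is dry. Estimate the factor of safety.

FS = 4.53

Resolving the block weight along and normal to the plane and applying the Mohr–Coulomb strength on the joint:
N' = W cosα = 217·cos30.1° = 187.7 kN/m
Driving force T = W sinα = 217·sin30.1° = 108.8 kN/m
Resisting force R = c·L + N'·tanφ_j = 41·9.8 + 187.7·tan25.9° = 401.8 + 91.2 = 493.0 kN/m
FS = R / T = 493.0 / 108.8 = 4.530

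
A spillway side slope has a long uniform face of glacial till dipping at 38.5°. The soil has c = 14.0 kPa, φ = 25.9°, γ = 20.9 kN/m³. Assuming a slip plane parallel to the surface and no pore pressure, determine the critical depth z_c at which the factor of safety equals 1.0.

z_c = 3.53 m

Setting FS = 1.00 in FS = [c + γz cos²β tanφ] / [γz sinβ cosβ] and solving for z:
z = c / [γ cosβ (FS·sinβ − cosβ·tanφ)]
  = 14.0 / [20.9·cos38.5°·(1.00·sin38.5° − cos38.5°·tan25.9°)]
  = 14.0 / [20.9·0.7826·(1.00·0.6225 − 0.7826·0.4856)]
  = 14.0 / 3.9665 = 3.530 m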